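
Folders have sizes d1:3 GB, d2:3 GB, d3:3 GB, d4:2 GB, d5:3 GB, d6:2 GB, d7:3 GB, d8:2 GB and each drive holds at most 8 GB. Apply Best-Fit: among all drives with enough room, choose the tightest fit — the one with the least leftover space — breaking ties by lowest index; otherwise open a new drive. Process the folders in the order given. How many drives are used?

3 drives

d1 (3 GB) → drive 1 (remaining 5 GB)
d2 (3 GB) → drive 1 (remaining 2 GB)
d3 (3 GB) → drive 2 (remaining 5 GB)
d4 (2 GB) → drive 1 (remaining 0 GB)
d5 (3 GB) → drive 2 (remaining 2 GB)
d6 (2 GB) → drive 2 (remaining 0 GB)
d7 (3 GB) → drive 3 (remaining 5 GB)
d8 (2 GB) → drive 3 (remaining 3 GB)
Final drives: [3,3,2] [3,3,2] [3,2].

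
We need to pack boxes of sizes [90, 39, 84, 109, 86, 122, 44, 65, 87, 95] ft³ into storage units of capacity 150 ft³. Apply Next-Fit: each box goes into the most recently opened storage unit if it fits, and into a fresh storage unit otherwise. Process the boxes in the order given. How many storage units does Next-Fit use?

storage unit 1: place 90 ft³, 60 ft³ left
storage unit 1: place 39 ft³, 21 ft³ left
storage unit 2: place 84 ft³, 66 ft³ left
storage unit 3: place 109 ft³, 41 ft³ left
storage unit 4: place 86 ft³, 64 ft³ left
storage unit 5: place 122 ft³, 28 ft³ left
storage unit 6: place 44 ft³, 106 ft³ left
storage unit 6: place 65 ft³, 41 ft³ left
storage unit 7: place 87 ft³, 63 ft³ left
storage unit 8: place 95 ft³, 55 ft³ left
Final storage units: [90,39] [84] [109] [86] [122] [44,65] [87] [95].

8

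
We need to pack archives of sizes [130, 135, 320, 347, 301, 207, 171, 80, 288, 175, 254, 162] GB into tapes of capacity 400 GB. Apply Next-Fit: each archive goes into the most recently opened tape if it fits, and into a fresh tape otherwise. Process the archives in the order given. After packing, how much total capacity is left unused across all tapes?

1030

130 GB → tape 1 (remaining 270 GB)
135 GB → tape 1 (remaining 135 GB)
320 GB → tape 2 (remaining 80 GB)
347 GB → tape 3 (remaining 53 GB)
301 GB → tape 4 (remaining 99 GB)
207 GB → tape 5 (remaining 193 GB)
171 GB → tape 5 (remaining 22 GB)
80 GB → tape 6 (remaining 320 GB)
288 GB → tape 6 (remaining 32 GB)
175 GB → tape 7 (remaining 225 GB)
254 GB → tape 8 (remaining 146 GB)
162 GB → tape 9 (remaining 238 GB)
9 tapes × 400 GB = 3600 GB; used 2570 GB; unused 1030 GB.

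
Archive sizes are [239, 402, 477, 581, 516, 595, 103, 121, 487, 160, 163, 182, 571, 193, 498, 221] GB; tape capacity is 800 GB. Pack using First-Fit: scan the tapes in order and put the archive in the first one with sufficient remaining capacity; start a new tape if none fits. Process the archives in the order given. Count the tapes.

Put 239 GB in tape 1; 561 GB remain.
Put 402 GB in tape 1; 159 GB remain.
Put 477 GB in tape 2; 323 GB remain.
Put 581 GB in tape 3; 219 GB remain.
Put 516 GB in tape 4; 284 GB remain.
Put 595 GB in tape 5; 205 GB remain.
Put 103 GB in tape 1; 56 GB remain.
Put 121 GB in tape 2; 202 GB remain.
Put 487 GB in tape 6; 313 GB remain.
Put 160 GB in tape 2; 42 GB remain.
Put 163 GB in tape 3; 56 GB remain.
Put 182 GB in tape 4; 102 GB remain.
Put 571 GB in tape 7; 229 GB remain.
Put 193 GB in tape 5; 12 GB remain.
Put 498 GB in tape 8; 302 GB remain.
Put 221 GB in tape 6; 92 GB remain.
Final tapes: [239,402,103] [477,121,160] [581,163] [516,182] [595,193] [487,221] [571] [498].

8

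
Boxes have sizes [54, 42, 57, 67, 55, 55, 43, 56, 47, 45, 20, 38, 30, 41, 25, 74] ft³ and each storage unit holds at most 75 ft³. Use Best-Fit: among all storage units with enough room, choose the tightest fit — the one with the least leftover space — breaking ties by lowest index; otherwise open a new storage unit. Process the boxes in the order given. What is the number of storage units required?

Put 54 ft³ in storage unit 1; 21 ft³ remain.
Put 42 ft³ in storage unit 2; 33 ft³ remain.
Put 57 ft³ in storage unit 3; 18 ft³ remain.
Put 67 ft³ in storage unit 4; 8 ft³ remain.
Put 55 ft³ in storage unit 5; 20 ft³ remain.
Put 55 ft³ in storage unit 6; 20 ft³ remain.
Put 43 ft³ in storage unit 7; 32 ft³ remain.
Put 56 ft³ in storage unit 8; 19 ft³ remain.
Put 47 ft³ in storage unit 9; 28 ft³ remain.
Put 45 ft³ in storage unit 10; 30 ft³ remain.
Put 20 ft³ in storage unit 5; 0 ft³ remain.
Put 38 ft³ in storage unit 11; 37 ft³ remain.
Put 30 ft³ in storage unit 10; 0 ft³ remain.
Put 41 ft³ in storage unit 12; 34 ft³ remain.
Put 25 ft³ in storage unit 9; 3 ft³ remain.
Put 74 ft³ in storage unit 13; 1 ft³ remain.

13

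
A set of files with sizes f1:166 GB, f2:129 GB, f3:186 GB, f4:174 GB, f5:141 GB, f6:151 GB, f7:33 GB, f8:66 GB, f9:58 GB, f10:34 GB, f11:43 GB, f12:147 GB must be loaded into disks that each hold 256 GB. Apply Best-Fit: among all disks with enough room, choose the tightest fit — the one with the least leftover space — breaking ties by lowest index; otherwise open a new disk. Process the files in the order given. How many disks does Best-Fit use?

Put f1 (166 GB) in disk 1; 90 GB remain.
Put f2 (129 GB) in disk 2; 127 GB remain.
Put f3 (186 GB) in disk 3; 70 GB remain.
Put f4 (174 GB) in disk 4; 82 GB remain.
Put f5 (141 GB) in disk 5; 115 GB remain.
Put f6 (151 GB) in disk 6; 105 GB remain.
Put f7 (33 GB) in disk 3; 37 GB remain.
Put f8 (66 GB) in disk 4; 16 GB remain.
Put f9 (58 GB) in disk 1; 32 GB remain.
Put f10 (34 GB) in disk 3; 3 GB remain.
Put f11 (43 GB) in disk 6; 62 GB remain.
Put f12 (147 GB) in disk 7; 109 GB remain.

7 disks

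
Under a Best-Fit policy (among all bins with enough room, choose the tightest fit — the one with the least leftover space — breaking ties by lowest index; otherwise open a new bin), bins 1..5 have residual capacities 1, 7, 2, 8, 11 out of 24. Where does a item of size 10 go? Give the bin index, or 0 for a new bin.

5

Bins with room: bin 5 (11).
Tightest fit is bin 5 with 11 free.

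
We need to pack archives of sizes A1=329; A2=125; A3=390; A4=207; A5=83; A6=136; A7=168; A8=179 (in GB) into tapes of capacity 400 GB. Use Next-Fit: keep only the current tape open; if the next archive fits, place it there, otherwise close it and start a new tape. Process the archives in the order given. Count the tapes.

6

Put A1 (329 GB) in tape 1; 71 GB remain.
Put A2 (125 GB) in tape 2; 275 GB remain.
Put A3 (390 GB) in tape 3; 10 GB remain.
Put A4 (207 GB) in tape 4; 193 GB remain.
Put A5 (83 GB) in tape 4; 110 GB remain.
Put A6 (136 GB) in tape 5; 264 GB remain.
Put A7 (168 GB) in tape 5; 96 GB remain.
Put A8 (179 GB) in tape 6; 221 GB remain.
Final tapes: [329] [125] [390] [207,83] [136,168] [179].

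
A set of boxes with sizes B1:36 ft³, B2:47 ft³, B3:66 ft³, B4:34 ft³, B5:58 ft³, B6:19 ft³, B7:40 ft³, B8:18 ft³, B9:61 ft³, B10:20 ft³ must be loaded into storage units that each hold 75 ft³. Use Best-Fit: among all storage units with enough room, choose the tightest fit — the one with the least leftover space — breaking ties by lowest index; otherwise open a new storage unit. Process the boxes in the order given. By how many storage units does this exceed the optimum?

1

Best-Fit: [36,34] [47,19] [66] [58] [40,18] [61] [20] → 7 storage units.
Total size 399 ft³; any packing needs at least ⌈399/75⌉ = 6 storage units.
An optimal packing achieves that bound: [66] [61] [58] [47,20] [40,34] [36,19,18] → 6 storage units.
Excess: 7 − 6 = 1.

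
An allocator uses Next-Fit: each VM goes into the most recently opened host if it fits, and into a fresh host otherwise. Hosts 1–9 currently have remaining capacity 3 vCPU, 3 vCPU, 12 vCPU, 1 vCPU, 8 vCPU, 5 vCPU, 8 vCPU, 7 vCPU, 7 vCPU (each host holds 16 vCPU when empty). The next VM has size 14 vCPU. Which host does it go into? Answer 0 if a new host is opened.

Next-Fit only looks at host 9, which has 7 vCPU free.
14 vCPU does not fit, so a new host is opened.

0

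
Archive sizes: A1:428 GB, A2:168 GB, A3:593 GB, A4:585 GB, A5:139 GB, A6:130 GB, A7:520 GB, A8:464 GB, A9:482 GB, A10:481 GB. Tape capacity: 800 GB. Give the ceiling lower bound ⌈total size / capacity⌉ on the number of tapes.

5

Total size = 428 + 168 + 593 + 585 + 139 + 130 + 520 + 464 + 482 + 481 = 3990 GB.
⌈3990 / 800⌉ = 5.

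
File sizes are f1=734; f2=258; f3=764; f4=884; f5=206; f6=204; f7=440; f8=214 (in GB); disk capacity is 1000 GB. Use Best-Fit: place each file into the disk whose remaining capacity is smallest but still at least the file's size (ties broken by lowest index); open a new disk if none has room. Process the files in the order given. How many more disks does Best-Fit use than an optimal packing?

0

Best-Fit: [734,258] [764,206] [884] [204,440,214] → 4 disks.
Total size 3704 GB; any packing needs at least ⌈3704/1000⌉ = 4 disks.
So 4 is already optimal.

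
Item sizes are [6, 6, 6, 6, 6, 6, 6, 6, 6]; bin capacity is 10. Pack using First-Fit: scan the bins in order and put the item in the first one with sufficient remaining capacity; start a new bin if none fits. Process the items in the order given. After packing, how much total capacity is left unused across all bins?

36

Put 6 in bin 1; 4 remain.
Put 6 in bin 2; 4 remain.
Put 6 in bin 3; 4 remain.
Put 6 in bin 4; 4 remain.
Put 6 in bin 5; 4 remain.
Put 6 in bin 6; 4 remain.
Put 6 in bin 7; 4 remain.
Put 6 in bin 8; 4 remain.
Put 6 in bin 9; 4 remain.
9 bins × 10 = 90; used 54; unused 36.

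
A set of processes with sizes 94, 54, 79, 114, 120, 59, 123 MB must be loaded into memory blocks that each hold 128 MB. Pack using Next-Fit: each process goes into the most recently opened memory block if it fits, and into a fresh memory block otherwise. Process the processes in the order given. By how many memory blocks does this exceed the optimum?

Next-Fit: [94] [54] [79] [114] [120] [59] [123] → 7 memory blocks.
Total size 643 MB; any packing needs at least ⌈643/128⌉ = 6 memory blocks.
An optimal packing achieves that bound: [123] [120] [114] [94] [79] [59,54] → 6 memory blocks.
Excess: 7 − 6 = 1.

1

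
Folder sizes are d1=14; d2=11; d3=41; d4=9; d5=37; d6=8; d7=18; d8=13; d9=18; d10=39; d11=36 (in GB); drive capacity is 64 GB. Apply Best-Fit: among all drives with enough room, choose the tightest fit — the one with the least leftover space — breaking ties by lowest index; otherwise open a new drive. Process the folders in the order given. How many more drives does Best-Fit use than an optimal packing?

1

Best-Fit: [14,11,37] [41,9,8] [18,13,18] [39] [36] → 5 drives.
Total size 244 GB; any packing needs at least ⌈244/64⌉ = 4 drives.
An optimal packing achieves that bound: [41,18] [39,18] [37,14,13] [36,11,9,8] → 4 drives.
Excess: 5 − 4 = 1.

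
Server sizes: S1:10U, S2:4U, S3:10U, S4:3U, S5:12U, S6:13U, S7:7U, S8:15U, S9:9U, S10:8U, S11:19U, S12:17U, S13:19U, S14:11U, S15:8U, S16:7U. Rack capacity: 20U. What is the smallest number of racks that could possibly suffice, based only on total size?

Total size = 10 + 4 + 10 + 3 + 12 + 13 + 7 + 15 + 9 + 8 + 19 + 17 + 19 + 11 + 8 + 7 = 172U.
⌈172 / 20⌉ = 9.

9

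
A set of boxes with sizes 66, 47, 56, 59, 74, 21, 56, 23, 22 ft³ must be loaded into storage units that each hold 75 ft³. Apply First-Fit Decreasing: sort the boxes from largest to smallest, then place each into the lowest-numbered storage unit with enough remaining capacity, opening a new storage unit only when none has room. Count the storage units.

7 storage units

Sorted descending: 74, 66, 59, 56, 56, 47, 23, 22, 21.
Put 74 ft³ in storage unit 1; 1 ft³ remain.
Put 66 ft³ in storage unit 2; 9 ft³ remain.
Put 59 ft³ in storage unit 3; 16 ft³ remain.
Put 56 ft³ in storage unit 4; 19 ft³ remain.
Put 56 ft³ in storage unit 5; 19 ft³ remain.
Put 47 ft³ in storage unit 6; 28 ft³ remain.
Put 23 ft³ in storage unit 6; 5 ft³ remain.
Put 22 ft³ in storage unit 7; 53 ft³ remain.
Put 21 ft³ in storage unit 7; 32 ft³ remain.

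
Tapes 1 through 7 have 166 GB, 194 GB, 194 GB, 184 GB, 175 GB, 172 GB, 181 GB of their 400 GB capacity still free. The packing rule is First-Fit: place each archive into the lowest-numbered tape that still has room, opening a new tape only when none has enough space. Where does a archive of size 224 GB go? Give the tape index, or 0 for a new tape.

0

No tape has ≥ 224 GB free, so a new tape is opened.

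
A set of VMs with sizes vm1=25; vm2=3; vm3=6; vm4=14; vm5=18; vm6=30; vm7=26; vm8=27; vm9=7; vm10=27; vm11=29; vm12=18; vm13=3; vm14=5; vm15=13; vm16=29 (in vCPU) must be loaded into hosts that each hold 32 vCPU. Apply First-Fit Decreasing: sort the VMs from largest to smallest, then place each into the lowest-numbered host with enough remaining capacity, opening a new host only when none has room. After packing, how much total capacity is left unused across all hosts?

8

Sorted descending: 30, 29, 29, 27, 27, 26, 25, 18, 18, 14, 13, 7, 6, 5, 3, 3.
30 vCPU → host 1 (remaining 2 vCPU)
29 vCPU → host 2 (remaining 3 vCPU)
29 vCPU → host 3 (remaining 3 vCPU)
27 vCPU → host 4 (remaining 5 vCPU)
27 vCPU → host 5 (remaining 5 vCPU)
26 vCPU → host 6 (remaining 6 vCPU)
25 vCPU → host 7 (remaining 7 vCPU)
18 vCPU → host 8 (remaining 14 vCPU)
18 vCPU → host 9 (remaining 14 vCPU)
14 vCPU → host 8 (remaining 0 vCPU)
13 vCPU → host 9 (remaining 1 vCPU)
7 vCPU → host 7 (remaining 0 vCPU)
6 vCPU → host 6 (remaining 0 vCPU)
5 vCPU → host 4 (remaining 0 vCPU)
3 vCPU → host 2 (remaining 0 vCPU)
3 vCPU → host 3 (remaining 0 vCPU)
9 hosts × 32 vCPU = 288 vCPU; used 280 vCPU; unused 8 vCPU.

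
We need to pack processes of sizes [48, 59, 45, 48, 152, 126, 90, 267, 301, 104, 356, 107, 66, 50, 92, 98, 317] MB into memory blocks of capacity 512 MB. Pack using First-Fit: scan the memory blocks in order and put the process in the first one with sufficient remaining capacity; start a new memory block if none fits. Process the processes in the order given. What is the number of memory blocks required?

memory block 1: place 48 MB, 464 MB left
memory block 1: place 59 MB, 405 MB left
memory block 1: place 45 MB, 360 MB left
memory block 1: place 48 MB, 312 MB left
memory block 1: place 152 MB, 160 MB left
memory block 1: place 126 MB, 34 MB left
memory block 2: place 90 MB, 422 MB left
memory block 2: place 267 MB, 155 MB left
memory block 3: place 301 MB, 211 MB left
memory block 2: place 104 MB, 51 MB left
memory block 4: place 356 MB, 156 MB left
memory block 3: place 107 MB, 104 MB left
memory block 3: place 66 MB, 38 MB left
memory block 2: place 50 MB, 1 MB left
memory block 4: place 92 MB, 64 MB left
memory block 5: place 98 MB, 414 MB left
memory block 5: place 317 MB, 97 MB left
Final memory blocks: [48,59,45,48,152,126] [90,267,104,50] [301,107,66] [356,92] [98,317].

5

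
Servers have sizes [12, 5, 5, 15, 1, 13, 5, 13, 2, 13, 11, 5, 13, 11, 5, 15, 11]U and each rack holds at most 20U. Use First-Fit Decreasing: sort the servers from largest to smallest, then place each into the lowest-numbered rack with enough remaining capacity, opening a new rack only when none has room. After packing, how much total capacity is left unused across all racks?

45

Sorted descending: 15, 15, 13, 13, 13, 13, 12, 11, 11, 11, 5, 5, 5, 5, 5, 2, 1.
rack 1: place 15U, 5U left
rack 2: place 15U, 5U left
rack 3: place 13U, 7U left
rack 4: place 13U, 7U left
rack 5: place 13U, 7U left
rack 6: place 13U, 7U left
rack 7: place 12U, 8U left
rack 8: place 11U, 9U left
rack 9: place 11U, 9U left
rack 10: place 11U, 9U left
rack 1: place 5U, 0U left
rack 2: place 5U, 0U left
rack 3: place 5U, 2U left
rack 4: place 5U, 2U left
rack 5: place 5U, 2U left
rack 3: place 2U, 0U left
rack 4: place 1U, 1U left
10 racks × 20U = 200U; used 155U; unused 45U.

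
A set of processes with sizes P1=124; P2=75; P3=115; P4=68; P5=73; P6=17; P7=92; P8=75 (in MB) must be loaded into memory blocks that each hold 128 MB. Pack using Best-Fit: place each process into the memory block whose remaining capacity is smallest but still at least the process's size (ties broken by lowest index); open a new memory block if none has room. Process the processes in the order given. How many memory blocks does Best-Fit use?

7

memory block 1: place P1 (124 MB), 4 MB left
memory block 2: place P2 (75 MB), 53 MB left
memory block 3: place P3 (115 MB), 13 MB left
memory block 4: place P4 (68 MB), 60 MB left
memory block 5: place P5 (73 MB), 55 MB left
memory block 2: place P6 (17 MB), 36 MB left
memory block 6: place P7 (92 MB), 36 MB left
memory block 7: place P8 (75 MB), 53 MB left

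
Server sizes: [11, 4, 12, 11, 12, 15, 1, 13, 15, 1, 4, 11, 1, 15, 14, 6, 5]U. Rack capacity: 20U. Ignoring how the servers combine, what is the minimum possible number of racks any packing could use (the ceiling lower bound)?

Total size = 11 + 4 + 12 + 11 + 12 + 15 + 1 + 13 + 15 + 1 + 4 + 11 + 1 + 15 + 14 + 6 + 5 = 151U.
⌈151 / 20⌉ = 8.

8 racks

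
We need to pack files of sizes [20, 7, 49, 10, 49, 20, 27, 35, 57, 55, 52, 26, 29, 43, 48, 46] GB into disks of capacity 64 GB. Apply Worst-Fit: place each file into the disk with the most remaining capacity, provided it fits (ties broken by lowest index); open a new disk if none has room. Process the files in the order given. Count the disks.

11 disks

disk 1: place 20 GB, 44 GB left
disk 1: place 7 GB, 37 GB left
disk 2: place 49 GB, 15 GB left
disk 1: place 10 GB, 27 GB left
disk 3: place 49 GB, 15 GB left
disk 1: place 20 GB, 7 GB left
disk 4: place 27 GB, 37 GB left
disk 4: place 35 GB, 2 GB left
disk 5: place 57 GB, 7 GB left
disk 6: place 55 GB, 9 GB left
disk 7: place 52 GB, 12 GB left
disk 8: place 26 GB, 38 GB left
disk 8: place 29 GB, 9 GB left
disk 9: place 43 GB, 21 GB left
disk 10: place 48 GB, 16 GB left
disk 11: place 46 GB, 18 GB left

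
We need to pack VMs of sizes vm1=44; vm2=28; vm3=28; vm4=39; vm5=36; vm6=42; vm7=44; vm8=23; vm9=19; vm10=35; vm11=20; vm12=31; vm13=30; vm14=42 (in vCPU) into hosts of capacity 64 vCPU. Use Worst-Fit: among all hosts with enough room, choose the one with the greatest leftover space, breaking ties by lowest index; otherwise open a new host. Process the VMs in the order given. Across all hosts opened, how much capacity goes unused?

115

host 1: place vm1 (44 vCPU), 20 vCPU left
host 2: place vm2 (28 vCPU), 36 vCPU left
host 2: place vm3 (28 vCPU), 8 vCPU left
host 3: place vm4 (39 vCPU), 25 vCPU left
host 4: place vm5 (36 vCPU), 28 vCPU left
host 5: place vm6 (42 vCPU), 22 vCPU left
host 6: place vm7 (44 vCPU), 20 vCPU left
host 4: place vm8 (23 vCPU), 5 vCPU left
host 3: place vm9 (19 vCPU), 6 vCPU left
host 7: place vm10 (35 vCPU), 29 vCPU left
host 7: place vm11 (20 vCPU), 9 vCPU left
host 8: place vm12 (31 vCPU), 33 vCPU left
host 8: place vm13 (30 vCPU), 3 vCPU left
host 9: place vm14 (42 vCPU), 22 vCPU left
9 hosts × 64 vCPU = 576 vCPU; used 461 vCPU; unused 115 vCPU.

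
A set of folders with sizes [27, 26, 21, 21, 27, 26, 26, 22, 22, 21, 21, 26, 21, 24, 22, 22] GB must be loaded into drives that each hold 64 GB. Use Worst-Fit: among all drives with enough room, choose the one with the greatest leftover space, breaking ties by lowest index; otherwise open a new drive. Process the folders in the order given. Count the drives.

7 drives

27 GB → drive 1 (remaining 37 GB)
26 GB → drive 1 (remaining 11 GB)
21 GB → drive 2 (remaining 43 GB)
21 GB → drive 2 (remaining 22 GB)
27 GB → drive 3 (remaining 37 GB)
26 GB → drive 3 (remaining 11 GB)
26 GB → drive 4 (remaining 38 GB)
22 GB → drive 4 (remaining 16 GB)
22 GB → drive 2 (remaining 0 GB)
21 GB → drive 5 (remaining 43 GB)
21 GB → drive 5 (remaining 22 GB)
26 GB → drive 6 (remaining 38 GB)
21 GB → drive 6 (remaining 17 GB)
24 GB → drive 7 (remaining 40 GB)
22 GB → drive 7 (remaining 18 GB)
22 GB → drive 5 (remaining 0 GB)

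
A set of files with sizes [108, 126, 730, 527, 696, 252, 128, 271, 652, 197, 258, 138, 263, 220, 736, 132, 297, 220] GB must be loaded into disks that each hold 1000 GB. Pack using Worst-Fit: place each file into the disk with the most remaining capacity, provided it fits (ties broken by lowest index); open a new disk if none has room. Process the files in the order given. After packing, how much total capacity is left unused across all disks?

1049

Put 108 GB in disk 1; 892 GB remain.
Put 126 GB in disk 1; 766 GB remain.
Put 730 GB in disk 1; 36 GB remain.
Put 527 GB in disk 2; 473 GB remain.
Put 696 GB in disk 3; 304 GB remain.
Put 252 GB in disk 2; 221 GB remain.
Put 128 GB in disk 3; 176 GB remain.
Put 271 GB in disk 4; 729 GB remain.
Put 652 GB in disk 4; 77 GB remain.
Put 197 GB in disk 2; 24 GB remain.
Put 258 GB in disk 5; 742 GB remain.
Put 138 GB in disk 5; 604 GB remain.
Put 263 GB in disk 5; 341 GB remain.
Put 220 GB in disk 5; 121 GB remain.
Put 736 GB in disk 6; 264 GB remain.
Put 132 GB in disk 6; 132 GB remain.
Put 297 GB in disk 7; 703 GB remain.
Put 220 GB in disk 7; 483 GB remain.
7 disks × 1000 GB = 7000 GB; used 5951 GB; unused 1049 GB.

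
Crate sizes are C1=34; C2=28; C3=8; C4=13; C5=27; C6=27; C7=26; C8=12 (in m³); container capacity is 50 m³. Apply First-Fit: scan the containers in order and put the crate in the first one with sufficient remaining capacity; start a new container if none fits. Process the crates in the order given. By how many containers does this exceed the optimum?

0

First-Fit: [34,8] [28,13] [27,12] [27] [26] → 5 containers.
5 crates exceed 25 m³ (half the capacity), and no two of those can share a container, so at least 5 containers are needed.
So 5 is already optimal.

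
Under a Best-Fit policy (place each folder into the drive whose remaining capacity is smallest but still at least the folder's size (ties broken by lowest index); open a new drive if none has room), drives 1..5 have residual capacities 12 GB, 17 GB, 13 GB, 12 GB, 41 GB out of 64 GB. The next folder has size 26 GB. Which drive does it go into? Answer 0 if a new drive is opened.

5

Drives with room: drive 5 (41 GB).
Tightest fit is drive 5 with 41 GB free.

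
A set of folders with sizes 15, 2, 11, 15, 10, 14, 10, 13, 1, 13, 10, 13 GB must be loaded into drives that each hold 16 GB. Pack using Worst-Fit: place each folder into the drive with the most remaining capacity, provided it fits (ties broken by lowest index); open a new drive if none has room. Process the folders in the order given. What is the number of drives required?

15 GB → drive 1 (remaining 1 GB)
2 GB → drive 2 (remaining 14 GB)
11 GB → drive 2 (remaining 3 GB)
15 GB → drive 3 (remaining 1 GB)
10 GB → drive 4 (remaining 6 GB)
14 GB → drive 5 (remaining 2 GB)
10 GB → drive 6 (remaining 6 GB)
13 GB → drive 7 (remaining 3 GB)
1 GB → drive 4 (remaining 5 GB)
13 GB → drive 8 (remaining 3 GB)
10 GB → drive 9 (remaining 6 GB)
13 GB → drive 10 (remaining 3 GB)
Final drives: [15] [2,11] [15] [10,1] [14] [10] [13] [13] [10] [13].

10 drives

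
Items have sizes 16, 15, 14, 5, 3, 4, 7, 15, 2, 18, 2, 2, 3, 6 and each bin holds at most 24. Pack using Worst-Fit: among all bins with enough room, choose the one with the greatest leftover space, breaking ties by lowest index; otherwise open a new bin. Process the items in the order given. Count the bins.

6

Put 16 in bin 1; 8 remain.
Put 15 in bin 2; 9 remain.
Put 14 in bin 3; 10 remain.
Put 5 in bin 3; 5 remain.
Put 3 in bin 2; 6 remain.
Put 4 in bin 1; 4 remain.
Put 7 in bin 4; 17 remain.
Put 15 in bin 4; 2 remain.
Put 2 in bin 2; 4 remain.
Put 18 in bin 5; 6 remain.
Put 2 in bin 5; 4 remain.
Put 2 in bin 3; 3 remain.
Put 3 in bin 1; 1 remain.
Put 6 in bin 6; 18 remain.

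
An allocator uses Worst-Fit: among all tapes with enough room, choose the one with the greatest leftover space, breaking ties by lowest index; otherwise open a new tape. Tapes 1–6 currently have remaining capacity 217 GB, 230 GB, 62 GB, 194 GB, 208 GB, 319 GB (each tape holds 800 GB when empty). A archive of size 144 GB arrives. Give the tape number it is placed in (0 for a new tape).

Tapes with room: tape 1 (217 GB), tape 2 (230 GB), tape 4 (194 GB), tape 5 (208 GB), tape 6 (319 GB).
Most room is tape 6 with 319 GB free.

6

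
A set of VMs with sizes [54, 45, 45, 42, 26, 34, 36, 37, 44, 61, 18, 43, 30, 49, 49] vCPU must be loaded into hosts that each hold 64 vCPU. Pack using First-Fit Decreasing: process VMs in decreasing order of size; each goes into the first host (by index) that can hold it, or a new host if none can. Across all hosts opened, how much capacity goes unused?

Sorted descending: 61, 54, 49, 49, 45, 45, 44, 43, 42, 37, 36, 34, 30, 26, 18.
61 vCPU → host 1 (remaining 3 vCPU)
54 vCPU → host 2 (remaining 10 vCPU)
49 vCPU → host 3 (remaining 15 vCPU)
49 vCPU → host 4 (remaining 15 vCPU)
45 vCPU → host 5 (remaining 19 vCPU)
45 vCPU → host 6 (remaining 19 vCPU)
44 vCPU → host 7 (remaining 20 vCPU)
43 vCPU → host 8 (remaining 21 vCPU)
42 vCPU → host 9 (remaining 22 vCPU)
37 vCPU → host 10 (remaining 27 vCPU)
36 vCPU → host 11 (remaining 28 vCPU)
34 vCPU → host 12 (remaining 30 vCPU)
30 vCPU → host 12 (remaining 0 vCPU)
26 vCPU → host 10 (remaining 1 vCPU)
18 vCPU → host 5 (remaining 1 vCPU)
12 hosts × 64 vCPU = 768 vCPU; used 613 vCPU; unused 155 vCPU.

155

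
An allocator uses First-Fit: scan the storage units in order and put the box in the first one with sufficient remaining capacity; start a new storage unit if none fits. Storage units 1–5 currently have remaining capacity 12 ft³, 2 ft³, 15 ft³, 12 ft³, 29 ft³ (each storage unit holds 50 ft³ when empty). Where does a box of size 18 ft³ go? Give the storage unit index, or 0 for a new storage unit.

Storage units with room: storage unit 5 (29 ft³).
The first with room is storage unit 5.

5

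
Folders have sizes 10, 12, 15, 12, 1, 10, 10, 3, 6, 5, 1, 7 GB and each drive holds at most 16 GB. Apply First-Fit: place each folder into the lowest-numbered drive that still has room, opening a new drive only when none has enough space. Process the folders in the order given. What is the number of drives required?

10 GB → drive 1 (remaining 6 GB)
12 GB → drive 2 (remaining 4 GB)
15 GB → drive 3 (remaining 1 GB)
12 GB → drive 4 (remaining 4 GB)
1 GB → drive 1 (remaining 5 GB)
10 GB → drive 5 (remaining 6 GB)
10 GB → drive 6 (remaining 6 GB)
3 GB → drive 1 (remaining 2 GB)
6 GB → drive 5 (remaining 0 GB)
5 GB → drive 6 (remaining 1 GB)
1 GB → drive 1 (remaining 1 GB)
7 GB → drive 7 (remaining 9 GB)
Final drives: [10,1,3,1] [12] [15] [12] [10,6] [10,5] [7].

7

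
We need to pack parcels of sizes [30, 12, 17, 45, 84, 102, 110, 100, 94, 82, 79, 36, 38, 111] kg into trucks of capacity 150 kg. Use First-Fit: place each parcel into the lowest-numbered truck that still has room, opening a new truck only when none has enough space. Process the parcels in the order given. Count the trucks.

truck 1: place 30 kg, 120 kg left
truck 1: place 12 kg, 108 kg left
truck 1: place 17 kg, 91 kg left
truck 1: place 45 kg, 46 kg left
truck 2: place 84 kg, 66 kg left
truck 3: place 102 kg, 48 kg left
truck 4: place 110 kg, 40 kg left
truck 5: place 100 kg, 50 kg left
truck 6: place 94 kg, 56 kg left
truck 7: place 82 kg, 68 kg left
truck 8: place 79 kg, 71 kg left
truck 1: place 36 kg, 10 kg left
truck 2: place 38 kg, 28 kg left
truck 9: place 111 kg, 39 kg left
Final trucks: [30,12,17,45,36] [84,38] [102] [110] [100] [94] [82] [79] [111].

9 trucks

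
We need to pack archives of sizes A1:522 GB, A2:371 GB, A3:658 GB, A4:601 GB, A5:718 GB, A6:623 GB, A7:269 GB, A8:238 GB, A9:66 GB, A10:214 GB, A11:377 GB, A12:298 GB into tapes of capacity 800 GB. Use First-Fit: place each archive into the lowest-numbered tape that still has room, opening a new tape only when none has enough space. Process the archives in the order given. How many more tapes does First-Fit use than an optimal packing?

First-Fit: [522,269] [371,238,66] [658] [601] [718] [623] [214,377] [298] → 8 tapes.
Total size 4955 GB; any packing needs at least ⌈4955/800⌉ = 7 tapes.
An optimal packing achieves that bound: [718,66] [658] [623] [601] [522,269] [377,371] [298,238,214] → 7 tapes.
Excess: 8 − 7 = 1.

1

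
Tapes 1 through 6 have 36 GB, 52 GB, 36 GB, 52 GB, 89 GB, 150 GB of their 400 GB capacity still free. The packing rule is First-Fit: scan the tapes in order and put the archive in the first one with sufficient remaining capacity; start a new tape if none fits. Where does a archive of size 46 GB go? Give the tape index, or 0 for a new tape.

Tapes with room: tape 2 (52 GB), tape 4 (52 GB), tape 5 (89 GB), tape 6 (150 GB).
The first with room is tape 2.

2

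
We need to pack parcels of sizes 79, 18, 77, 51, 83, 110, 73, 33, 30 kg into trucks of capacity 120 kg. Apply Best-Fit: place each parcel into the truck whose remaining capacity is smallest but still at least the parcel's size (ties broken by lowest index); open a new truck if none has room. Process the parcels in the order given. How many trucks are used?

Put 79 kg in truck 1; 41 kg remain.
Put 18 kg in truck 1; 23 kg remain.
Put 77 kg in truck 2; 43 kg remain.
Put 51 kg in truck 3; 69 kg remain.
Put 83 kg in truck 4; 37 kg remain.
Put 110 kg in truck 5; 10 kg remain.
Put 73 kg in truck 6; 47 kg remain.
Put 33 kg in truck 4; 4 kg remain.
Put 30 kg in truck 2; 13 kg remain.

6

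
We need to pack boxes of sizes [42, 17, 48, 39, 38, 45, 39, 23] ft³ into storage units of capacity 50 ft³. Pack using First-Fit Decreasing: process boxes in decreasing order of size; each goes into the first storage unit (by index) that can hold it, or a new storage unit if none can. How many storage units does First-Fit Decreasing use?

Sorted descending: 48, 45, 42, 39, 39, 38, 23, 17.
48 ft³ → storage unit 1 (remaining 2 ft³)
45 ft³ → storage unit 2 (remaining 5 ft³)
42 ft³ → storage unit 3 (remaining 8 ft³)
39 ft³ → storage unit 4 (remaining 11 ft³)
39 ft³ → storage unit 5 (remaining 11 ft³)
38 ft³ → storage unit 6 (remaining 12 ft³)
23 ft³ → storage unit 7 (remaining 27 ft³)
17 ft³ → storage unit 7 (remaining 10 ft³)

7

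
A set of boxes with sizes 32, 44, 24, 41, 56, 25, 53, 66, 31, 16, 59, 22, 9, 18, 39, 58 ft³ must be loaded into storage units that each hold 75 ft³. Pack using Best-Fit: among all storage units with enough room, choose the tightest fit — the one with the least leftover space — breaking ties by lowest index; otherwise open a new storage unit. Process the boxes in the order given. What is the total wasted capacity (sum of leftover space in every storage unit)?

Put 32 ft³ in storage unit 1; 43 ft³ remain.
Put 44 ft³ in storage unit 2; 31 ft³ remain.
Put 24 ft³ in storage unit 2; 7 ft³ remain.
Put 41 ft³ in storage unit 1; 2 ft³ remain.
Put 56 ft³ in storage unit 3; 19 ft³ remain.
Put 25 ft³ in storage unit 4; 50 ft³ remain.
Put 53 ft³ in storage unit 5; 22 ft³ remain.
Put 66 ft³ in storage unit 6; 9 ft³ remain.
Put 31 ft³ in storage unit 4; 19 ft³ remain.
Put 16 ft³ in storage unit 3; 3 ft³ remain.
Put 59 ft³ in storage unit 7; 16 ft³ remain.
Put 22 ft³ in storage unit 5; 0 ft³ remain.
Put 9 ft³ in storage unit 6; 0 ft³ remain.
Put 18 ft³ in storage unit 4; 1 ft³ remain.
Put 39 ft³ in storage unit 8; 36 ft³ remain.
Put 58 ft³ in storage unit 9; 17 ft³ remain.
9 storage units × 75 ft³ = 675 ft³; used 593 ft³; unused 82 ft³.

82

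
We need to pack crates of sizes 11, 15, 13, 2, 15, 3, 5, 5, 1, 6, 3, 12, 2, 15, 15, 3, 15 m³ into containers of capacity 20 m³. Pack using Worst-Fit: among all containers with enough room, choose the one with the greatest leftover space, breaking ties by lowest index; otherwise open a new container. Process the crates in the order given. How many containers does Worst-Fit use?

11 m³ → container 1 (remaining 9 m³)
15 m³ → container 2 (remaining 5 m³)
13 m³ → container 3 (remaining 7 m³)
2 m³ → container 1 (remaining 7 m³)
15 m³ → container 4 (remaining 5 m³)
3 m³ → container 1 (remaining 4 m³)
5 m³ → container 3 (remaining 2 m³)
5 m³ → container 2 (remaining 0 m³)
1 m³ → container 4 (remaining 4 m³)
6 m³ → container 5 (remaining 14 m³)
3 m³ → container 5 (remaining 11 m³)
12 m³ → container 6 (remaining 8 m³)
2 m³ → container 5 (remaining 9 m³)
15 m³ → container 7 (remaining 5 m³)
15 m³ → container 8 (remaining 5 m³)
3 m³ → container 5 (remaining 6 m³)
15 m³ → container 9 (remaining 5 m³)

9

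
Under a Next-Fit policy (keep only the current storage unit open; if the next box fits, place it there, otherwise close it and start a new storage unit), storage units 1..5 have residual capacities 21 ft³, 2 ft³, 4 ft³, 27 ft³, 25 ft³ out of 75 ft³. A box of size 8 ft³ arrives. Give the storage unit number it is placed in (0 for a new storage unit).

Next-Fit only looks at storage unit 5, which has 25 ft³ free.
8 ft³ fits there.

5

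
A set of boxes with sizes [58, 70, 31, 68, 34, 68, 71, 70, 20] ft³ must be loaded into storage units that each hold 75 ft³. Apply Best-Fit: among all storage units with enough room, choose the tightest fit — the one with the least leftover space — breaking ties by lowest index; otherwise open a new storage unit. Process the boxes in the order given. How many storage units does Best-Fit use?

8

storage unit 1: place 58 ft³, 17 ft³ left
storage unit 2: place 70 ft³, 5 ft³ left
storage unit 3: place 31 ft³, 44 ft³ left
storage unit 4: place 68 ft³, 7 ft³ left
storage unit 3: place 34 ft³, 10 ft³ left
storage unit 5: place 68 ft³, 7 ft³ left
storage unit 6: place 71 ft³, 4 ft³ left
storage unit 7: place 70 ft³, 5 ft³ left
storage unit 8: place 20 ft³, 55 ft³ left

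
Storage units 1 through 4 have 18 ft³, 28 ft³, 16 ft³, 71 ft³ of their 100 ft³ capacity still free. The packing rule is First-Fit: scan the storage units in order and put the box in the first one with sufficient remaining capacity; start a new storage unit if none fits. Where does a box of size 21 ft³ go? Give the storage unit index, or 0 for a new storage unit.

2

Storage units with room: storage unit 2 (28 ft³), storage unit 4 (71 ft³).
The first with room is storage unit 2.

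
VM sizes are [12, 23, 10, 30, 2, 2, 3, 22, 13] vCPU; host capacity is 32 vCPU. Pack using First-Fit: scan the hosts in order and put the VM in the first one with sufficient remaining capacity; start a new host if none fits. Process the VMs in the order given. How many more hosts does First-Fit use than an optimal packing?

1

First-Fit: [12,10,2,2,3] [23] [30] [22] [13] → 5 hosts.
Total size 117 vCPU; any packing needs at least ⌈117/32⌉ = 4 hosts.
An optimal packing achieves that bound: [30,2] [23,3,2] [22,10] [13,12] → 4 hosts.
Excess: 5 − 4 = 1.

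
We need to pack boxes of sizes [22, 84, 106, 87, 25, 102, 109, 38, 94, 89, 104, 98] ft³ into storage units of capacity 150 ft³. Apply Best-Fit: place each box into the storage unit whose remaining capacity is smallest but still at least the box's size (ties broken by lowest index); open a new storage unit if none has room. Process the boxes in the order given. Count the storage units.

9

storage unit 1: place 22 ft³, 128 ft³ left
storage unit 1: place 84 ft³, 44 ft³ left
storage unit 2: place 106 ft³, 44 ft³ left
storage unit 3: place 87 ft³, 63 ft³ left
storage unit 1: place 25 ft³, 19 ft³ left
storage unit 4: place 102 ft³, 48 ft³ left
storage unit 5: place 109 ft³, 41 ft³ left
storage unit 5: place 38 ft³, 3 ft³ left
storage unit 6: place 94 ft³, 56 ft³ left
storage unit 7: place 89 ft³, 61 ft³ left
storage unit 8: place 104 ft³, 46 ft³ left
storage unit 9: place 98 ft³, 52 ft³ left
Final storage units: [22,84,25] [106] [87] [102] [109,38] [94] [89] [104] [98].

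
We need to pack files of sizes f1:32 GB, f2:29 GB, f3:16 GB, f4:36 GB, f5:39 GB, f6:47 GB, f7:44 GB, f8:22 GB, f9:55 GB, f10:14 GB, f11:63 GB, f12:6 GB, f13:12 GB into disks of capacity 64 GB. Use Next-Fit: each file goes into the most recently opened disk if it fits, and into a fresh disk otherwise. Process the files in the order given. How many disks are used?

Put f1 (32 GB) in disk 1; 32 GB remain.
Put f2 (29 GB) in disk 1; 3 GB remain.
Put f3 (16 GB) in disk 2; 48 GB remain.
Put f4 (36 GB) in disk 2; 12 GB remain.
Put f5 (39 GB) in disk 3; 25 GB remain.
Put f6 (47 GB) in disk 4; 17 GB remain.
Put f7 (44 GB) in disk 5; 20 GB remain.
Put f8 (22 GB) in disk 6; 42 GB remain.
Put f9 (55 GB) in disk 7; 9 GB remain.
Put f10 (14 GB) in disk 8; 50 GB remain.
Put f11 (63 GB) in disk 9; 1 GB remain.
Put f12 (6 GB) in disk 10; 58 GB remain.
Put f13 (12 GB) in disk 10; 46 GB remain.

10 disks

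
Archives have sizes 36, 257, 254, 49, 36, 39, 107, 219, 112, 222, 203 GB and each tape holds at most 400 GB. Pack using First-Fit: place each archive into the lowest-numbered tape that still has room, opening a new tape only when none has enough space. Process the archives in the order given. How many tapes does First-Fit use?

tape 1: place 36 GB, 364 GB left
tape 1: place 257 GB, 107 GB left
tape 2: place 254 GB, 146 GB left
tape 1: place 49 GB, 58 GB left
tape 1: place 36 GB, 22 GB left
tape 2: place 39 GB, 107 GB left
tape 2: place 107 GB, 0 GB left
tape 3: place 219 GB, 181 GB left
tape 3: place 112 GB, 69 GB left
tape 4: place 222 GB, 178 GB left
tape 5: place 203 GB, 197 GB left
Final tapes: [36,257,49,36] [254,39,107] [219,112] [222] [203].

5 tapes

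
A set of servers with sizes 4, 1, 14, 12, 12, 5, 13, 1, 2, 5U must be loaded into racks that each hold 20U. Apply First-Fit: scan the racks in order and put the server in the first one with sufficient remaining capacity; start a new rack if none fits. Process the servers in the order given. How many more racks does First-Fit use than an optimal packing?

First-Fit: [4,1,14,1] [12,5,2] [12,5] [13] → 4 racks.
Total size 69U; any packing needs at least ⌈69/20⌉ = 4 racks.
So 4 is already optimal.

0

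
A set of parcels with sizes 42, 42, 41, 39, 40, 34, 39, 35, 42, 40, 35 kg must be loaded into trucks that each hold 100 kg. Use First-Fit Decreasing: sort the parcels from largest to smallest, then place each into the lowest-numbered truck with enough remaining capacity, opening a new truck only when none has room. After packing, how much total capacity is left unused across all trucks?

171

Sorted descending: 42, 42, 42, 41, 40, 40, 39, 39, 35, 35, 34.
Put 42 kg in truck 1; 58 kg remain.
Put 42 kg in truck 1; 16 kg remain.
Put 42 kg in truck 2; 58 kg remain.
Put 41 kg in truck 2; 17 kg remain.
Put 40 kg in truck 3; 60 kg remain.
Put 40 kg in truck 3; 20 kg remain.
Put 39 kg in truck 4; 61 kg remain.
Put 39 kg in truck 4; 22 kg remain.
Put 35 kg in truck 5; 65 kg remain.
Put 35 kg in truck 5; 30 kg remain.
Put 34 kg in truck 6; 66 kg remain.
6 trucks × 100 kg = 600 kg; used 429 kg; unused 171 kg.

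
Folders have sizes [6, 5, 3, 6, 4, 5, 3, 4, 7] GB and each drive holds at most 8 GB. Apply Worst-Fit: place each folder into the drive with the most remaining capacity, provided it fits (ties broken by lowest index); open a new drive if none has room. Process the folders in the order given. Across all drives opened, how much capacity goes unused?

6 GB → drive 1 (remaining 2 GB)
5 GB → drive 2 (remaining 3 GB)
3 GB → drive 2 (remaining 0 GB)
6 GB → drive 3 (remaining 2 GB)
4 GB → drive 4 (remaining 4 GB)
5 GB → drive 5 (remaining 3 GB)
3 GB → drive 4 (remaining 1 GB)
4 GB → drive 6 (remaining 4 GB)
7 GB → drive 7 (remaining 1 GB)
7 drives × 8 GB = 56 GB; used 43 GB; unused 13 GB.

13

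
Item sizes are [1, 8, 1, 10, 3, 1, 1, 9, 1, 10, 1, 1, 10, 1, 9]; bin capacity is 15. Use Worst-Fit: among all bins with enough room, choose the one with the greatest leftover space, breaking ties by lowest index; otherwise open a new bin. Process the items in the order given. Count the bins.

bin 1: place 1, 14 left
bin 1: place 8, 6 left
bin 1: place 1, 5 left
bin 2: place 10, 5 left
bin 1: place 3, 2 left
bin 2: place 1, 4 left
bin 2: place 1, 3 left
bin 3: place 9, 6 left
bin 3: place 1, 5 left
bin 4: place 10, 5 left
bin 3: place 1, 4 left
bin 4: place 1, 4 left
bin 5: place 10, 5 left
bin 5: place 1, 4 left
bin 6: place 9, 6 left
Final bins: [1,8,1,3] [10,1,1] [9,1,1] [10,1] [10,1] [9].

6 bins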